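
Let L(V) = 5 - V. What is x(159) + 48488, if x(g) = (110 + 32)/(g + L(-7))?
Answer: 8291590/171 ≈ 48489.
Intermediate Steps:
x(g) = 142/(12 + g) (x(g) = (110 + 32)/(g + (5 - 1*(-7))) = 142/(g + (5 + 7)) = 142/(g + 12) = 142/(12 + g))
x(159) + 48488 = 142/(12 + 159) + 48488 = 142/171 + 48488 = 8291590/171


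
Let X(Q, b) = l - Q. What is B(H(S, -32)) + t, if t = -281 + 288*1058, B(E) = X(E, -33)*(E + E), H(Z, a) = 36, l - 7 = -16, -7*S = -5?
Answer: 301183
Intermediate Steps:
S = 5/7 (S = -⅐*(-5) = 5/7 ≈ 0.71429)
l = -9 (l = 7 - 16 = -9)
X(Q, b) = -9 - Q
B(E) = 2*E*(-9 - E) (B(E) = (-9 - E)*(E + E) = (-9 - E)*(2*E) = 2*E*(-9 - E))
t = 304423 (t = -281 + 304704 = 304423)
B(H(S, -32)) + t = -2*36*(9 + 36) + 304423 = -2*36*45 + 304423 = -3240 + 304423 = 301183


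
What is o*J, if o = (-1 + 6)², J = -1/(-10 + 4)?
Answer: 25/6 ≈ 4.1667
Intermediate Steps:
J = ⅙ (J = -1/(-6) = -1*(-⅙) = ⅙ ≈ 0.16667)
o = 25 (o = 5² = 25)
o*J = 25*(⅙) = 25/6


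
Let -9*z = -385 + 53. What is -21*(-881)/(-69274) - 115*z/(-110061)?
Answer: -15681265729/68619291426 ≈ -0.22853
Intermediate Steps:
z = 332/9 (z = -(-385 + 53)/9 = -1/9*(-332) = 332/9 ≈ 36.889)
-21*(-881)/(-69274) - 115*z/(-110061) = -21*(-881)/(-69274) - 115*332/9/(-110061) = 18501*(-1/69274) - 38180/9*(-1/110061) = -18501/69274 + 38180/990549 = -15681265729/68619291426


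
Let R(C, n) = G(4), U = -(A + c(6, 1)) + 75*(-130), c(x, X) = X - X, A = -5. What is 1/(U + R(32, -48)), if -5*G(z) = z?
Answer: -5/48729 ≈ -0.00010261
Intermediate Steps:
G(z) = -z/5
c(x, X) = 0
U = -9745 (U = -(-5 + 0) + 75*(-130) = -1*(-5) - 9750 = 5 - 9750 = -9745)
R(C, n) = -⅘ (R(C, n) = -⅕*4 = -⅘)
1/(U + R(32, -48)) = 1/(-9745 - ⅘) = 1/(-48729/5) = -5/48729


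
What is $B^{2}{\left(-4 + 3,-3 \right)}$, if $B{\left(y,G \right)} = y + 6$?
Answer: $25$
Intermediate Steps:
$B{\left(y,G \right)} = 6 + y$
$B^{2}{\left(-4 + 3,-3 \right)} = \left(6 + \left(-4 + 3\right)\right)^{2} = \left(6 - 1\right)^{2} = 5^{2} = 25$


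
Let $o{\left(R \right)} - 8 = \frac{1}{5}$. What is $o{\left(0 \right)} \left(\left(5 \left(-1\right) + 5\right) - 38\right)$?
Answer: $- \frac{1558}{5} \approx -311.6$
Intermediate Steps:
$o{\left(R \right)} = \frac{41}{5}$ ($o{\left(R \right)} = 8 + \frac{1}{5} = \frac{41}{5}$)
$o{\left(0 \right)} \left(\left(5 \left(-1\right) + 5\right) - 38\right) = \frac{41 \left(\left(5 \left(-1\right) + 5\right) - 38\right)}{5} = \frac{41 \left(\left(-5 + 5\right) - 38\right)}{5} = \frac{41 \left(0 - 38\right)}{5} = \frac{41}{5} \left(-38\right) = - \frac{1558}{5}$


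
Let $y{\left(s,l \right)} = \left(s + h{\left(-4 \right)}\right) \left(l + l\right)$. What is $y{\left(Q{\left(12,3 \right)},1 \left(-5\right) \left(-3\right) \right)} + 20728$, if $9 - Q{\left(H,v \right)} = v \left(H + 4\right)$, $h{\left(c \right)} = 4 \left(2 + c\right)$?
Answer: $19318$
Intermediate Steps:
$h{\left(c \right)} = 8 + 4 c$
$Q{\left(H,v \right)} = 9 - v \left(4 + H\right)$ ($Q{\left(H,v \right)} = 9 - v \left(H + 4\right) = 9 - v \left(4 + H\right)$)
$y{\left(s,l \right)} = 2 l \left(-8 + s\right)$ ($y{\left(s,l \right)} = \left(s + \left(8 + 4 \left(-4\right)\right)\right) \left(l + l\right) = \left(s + \left(8 - 16\right)\right) 2 l = \left(s - 8\right) 2 l = \left(-8 + s\right) 2 l = 2 l \left(-8 + s\right)$)
$y{\left(Q{\left(12,3 \right)},1 \left(-5\right) \left(-3\right) \right)} + 20728 = 2 \cdot 1 \left(-5\right) \left(-3\right) \left(-8 - \left(3 + 36\right)\right) + 20728 = 2 \left(\left(-5\right) \left(-3\right)\right) \left(-8 - 39\right) + 20728 = 2 \cdot 15 \left(-8 - 39\right) + 20728 = 2 \cdot 15 \left(-47\right) + 20728 = -1410 + 20728 = 19318$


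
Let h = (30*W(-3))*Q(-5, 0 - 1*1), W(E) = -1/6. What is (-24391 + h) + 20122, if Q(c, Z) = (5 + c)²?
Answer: -4269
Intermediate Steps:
W(E) = -⅙ (W(E) = -1*⅙ = -⅙)
h = 0 (h = (30*(-⅙))*(5 - 5)² = -5*0² = -5*0 = 0)
(-24391 + h) + 20122 = (-24391 + 0) + 20122 = -24391 + 20122 = -4269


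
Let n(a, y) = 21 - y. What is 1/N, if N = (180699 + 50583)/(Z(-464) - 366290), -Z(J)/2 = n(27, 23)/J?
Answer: -42489641/26828712 ≈ -1.5837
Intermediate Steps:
Z(J) = 4/J (Z(J) = -2*(21 - 1*23)/J = -2*(21 - 23)/J = -(-4)/J = 4/J)
N = -26828712/42489641 (N = (180699 + 50583)/(4/(-464) - 366290) = 231282/(4*(-1/464) - 366290) = 231282/(-1/116 - 366290) = 231282/(-42489641/116) = 231282*(-116/42489641) = -26828712/42489641 ≈ -0.63142)
1/N = 1/(-26828712/42489641) = -42489641/26828712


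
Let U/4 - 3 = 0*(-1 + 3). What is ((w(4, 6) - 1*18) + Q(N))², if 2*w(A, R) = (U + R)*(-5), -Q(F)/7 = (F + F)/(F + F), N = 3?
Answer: 4900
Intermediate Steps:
U = 12 (U = 12 + 4*(0*(-1 + 3)) = 12 + 4*(0*2) = 12 + 4*0 = 12 + 0 = 12)
Q(F) = -7 (Q(F) = -7*(F + F)/(F + F) = -7*2*F/(2*F) = -7*2*F*1/(2*F) = -7*1 = -7)
w(A, R) = -30 - 5*R/2 (w(A, R) = ((12 + R)*(-5))/2 = (-60 - 5*R)/2 = -30 - 5*R/2)
((w(4, 6) - 1*18) + Q(N))² = (((-30 - 5/2*6) - 1*18) - 7)² = (((-30 - 15) - 18) - 7)² = ((-45 - 18) - 7)² = (-63 - 7)² = (-70)² = 4900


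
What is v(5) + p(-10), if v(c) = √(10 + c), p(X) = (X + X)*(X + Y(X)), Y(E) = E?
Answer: 400 + √15 ≈ 403.87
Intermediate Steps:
p(X) = 4*X² (p(X) = (X + X)*(X + X) = (2*X)*(2*X) = 4*X²)
v(5) + p(-10) = √(10 + 5) + 4*(-10)² = √15 + 4*100 = √15 + 400 = 400 + √15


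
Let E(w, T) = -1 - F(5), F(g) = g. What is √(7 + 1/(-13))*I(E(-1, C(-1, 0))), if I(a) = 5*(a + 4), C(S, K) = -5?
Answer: -30*√130/13 ≈ -26.312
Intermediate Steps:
E(w, T) = -6 (E(w, T) = -1 - 1*5 = -1 - 5 = -6)
I(a) = 20 + 5*a (I(a) = 5*(4 + a) = 20 + 5*a)
√(7 + 1/(-13))*I(E(-1, C(-1, 0))) = √(7 + 1/(-13))*(20 + 5*(-6)) = √(7 - 1/13)*(20 - 30) = √(90/13)*(-10) = (3*√130/13)*(-10) = -30*√130/13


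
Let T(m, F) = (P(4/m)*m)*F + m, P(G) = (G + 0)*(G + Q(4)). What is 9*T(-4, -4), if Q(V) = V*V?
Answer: -2196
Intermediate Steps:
Q(V) = V²
P(G) = G*(16 + G) (P(G) = (G + 0)*(G + 4²) = G*(G + 16) = G*(16 + G))
T(m, F) = m + F*(64 + 16/m) (T(m, F) = (((4/m)*(16 + 4/m))*m)*F + m = ((4*(16 + 4/m)/m)*m)*F + m = (64 + 16/m)*F + m = F*(64 + 16/m) + m = m + F*(64 + 16/m))
9*T(-4, -4) = 9*(-4 + 64*(-4) + 16*(-4)/(-4)) = 9*(-4 - 256 + 16*(-4)*(-¼)) = 9*(-4 - 256 + 16) = 9*(-244) = -2196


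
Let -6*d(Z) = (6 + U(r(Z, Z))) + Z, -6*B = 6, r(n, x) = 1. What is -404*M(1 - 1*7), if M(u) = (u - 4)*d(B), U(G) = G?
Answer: -4040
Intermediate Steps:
B = -1 (B = -1/6*6 = -1)
d(Z) = -7/6 - Z/6 (d(Z) = -((6 + 1) + Z)/6 = -(7 + Z)/6 = -7/6 - Z/6)
M(u) = 4 - u (M(u) = (u - 4)*(-7/6 - 1/6*(-1)) = (-4 + u)*(-7/6 + 1/6) = (-4 + u)*(-1) = 4 - u)
-404*M(1 - 1*7) = -404*(4 - (1 - 1*7)) = -404*(4 - (1 - 7)) = -404*(4 - 1*(-6)) = -404*(4 + 6) = -404*10 = -4040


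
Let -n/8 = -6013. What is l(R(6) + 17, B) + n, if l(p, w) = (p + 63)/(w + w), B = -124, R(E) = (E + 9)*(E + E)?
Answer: 2982383/62 ≈ 48103.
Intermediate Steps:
R(E) = 2*E*(9 + E) (R(E) = (9 + E)*(2*E) = 2*E*(9 + E))
l(p, w) = (63 + p)/(2*w) (l(p, w) = (63 + p)/((2*w)) = (63 + p)*(1/(2*w)) = (63 + p)/(2*w))
n = 48104 (n = -8*(-6013) = 48104)
l(R(6) + 17, B) + n = (½)*(63 + (2*6*(9 + 6) + 17))/(-124) + 48104 = (½)*(-1/124)*(63 + (2*6*15 + 17)) + 48104 = (½)*(-1/124)*(63 + (180 + 17)) + 48104 = (½)*(-1/124)*(63 + 197) + 48104 = (½)*(-1/124)*260 + 48104 = -65/62 + 48104 = 2982383/62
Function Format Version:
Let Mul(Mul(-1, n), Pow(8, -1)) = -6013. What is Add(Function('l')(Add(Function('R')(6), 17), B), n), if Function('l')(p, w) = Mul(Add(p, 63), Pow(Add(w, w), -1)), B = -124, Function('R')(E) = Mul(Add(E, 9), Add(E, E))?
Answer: Rational(2982383, 62) ≈ 48103.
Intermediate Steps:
Function('R')(E) = Mul(2, E, Add(9, E)) (Function('R')(E) = Mul(Add(9, E), Mul(2, E)) = Mul(2, E, Add(9, E)))
Function('l')(p, w) = Mul(Rational(1, 2), Pow(w, -1), Add(63, p)) (Function('l')(p, w) = Mul(Add(63, p), Pow(Mul(2, w), -1)) = Mul(Add(63, p), Mul(Rational(1, 2), Pow(w, -1))) = Mul(Rational(1, 2), Pow(w, -1), Add(63, p)))
n = 48104 (n = Mul(-8, -6013) = 48104)
Add(Function('l')(Add(Function('R')(6), 17), B), n) = Add(Mul(Rational(1, 2), Pow(-124, -1), Add(63, Add(Mul(2, 6, Add(9, 6)), 17))), 48104) = Add(Mul(Rational(1, 2), Rational(-1, 124), Add(63, Add(Mul(2, 6, 15), 17))), 48104) = Add(Mul(Rational(1, 2), Rational(-1, 124), Add(63, Add(180, 17))), 48104) = Add(Mul(Rational(1, 2), Rational(-1, 124), Add(63, 197)), 48104) = Add(Mul(Rational(1, 2), Rational(-1, 124), 260), 48104) = Add(Rational(-65, 62), 48104) = Rational(2982383, 62)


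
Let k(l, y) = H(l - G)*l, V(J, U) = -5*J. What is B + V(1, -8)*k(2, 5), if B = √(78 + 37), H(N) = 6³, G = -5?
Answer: -2160 + √115 ≈ -2149.3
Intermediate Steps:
H(N) = 216
B = √115 ≈ 10.724
k(l, y) = 216*l
B + V(1, -8)*k(2, 5) = √115 + (-5*1)*(216*2) = √115 - 5*432 = √115 - 2160 = -2160 + √115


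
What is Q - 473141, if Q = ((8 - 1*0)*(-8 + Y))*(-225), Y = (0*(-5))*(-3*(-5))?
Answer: -458741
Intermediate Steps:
Y = 0 (Y = 0*15 = 0)
Q = 14400 (Q = ((8 - 1*0)*(-8 + 0))*(-225) = ((8 + 0)*(-8))*(-225) = (8*(-8))*(-225) = -64*(-225) = 14400)
Q - 473141 = 14400 - 473141 = -458741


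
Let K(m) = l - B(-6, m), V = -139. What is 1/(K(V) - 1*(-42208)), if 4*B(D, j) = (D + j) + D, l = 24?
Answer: 4/169079 ≈ 2.3658e-5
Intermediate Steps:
B(D, j) = D/2 + j/4 (B(D, j) = ((D + j) + D)/4 = (j + 2*D)/4 = D/2 + j/4)
K(m) = 27 - m/4 (K(m) = 24 - ((1/2)*(-6) + m/4) = 24 - (-3 + m/4) = 24 + (3 - m/4) = 27 - m/4)
1/(K(V) - 1*(-42208)) = 1/((27 - 1/4*(-139)) - 1*(-42208)) = 1/((27 + 139/4) + 42208) = 1/(247/4 + 42208) = 1/(169079/4) = 4/169079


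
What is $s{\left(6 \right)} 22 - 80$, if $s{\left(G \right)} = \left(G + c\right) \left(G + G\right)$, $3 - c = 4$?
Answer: $1240$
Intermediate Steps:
$c = -1$ ($c = 3 - 4 = -1$)
$s{\left(G \right)} = 2 G \left(-1 + G\right)$ ($s{\left(G \right)} = \left(G - 1\right) \left(G + G\right) = \left(-1 + G\right) 2 G = 2 G \left(-1 + G\right)$)
$s{\left(6 \right)} 22 - 80 = 2 \cdot 6 \left(-1 + 6\right) 22 - 80 = 2 \cdot 6 \cdot 5 \cdot 22 - 80 = 60 \cdot 22 - 80 = 1320 - 80 = 1240$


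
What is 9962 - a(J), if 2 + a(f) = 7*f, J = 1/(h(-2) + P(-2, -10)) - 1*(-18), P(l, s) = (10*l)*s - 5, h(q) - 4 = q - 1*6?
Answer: 1879051/191 ≈ 9838.0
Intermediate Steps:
h(q) = -2 + q (h(q) = 4 + (q - 1*6) = 4 + (q - 6) = 4 + (-6 + q) = -2 + q)
P(l, s) = -5 + 10*l*s (P(l, s) = 10*l*s - 5 = -5 + 10*l*s)
J = 3439/191 (J = 1/((-2 - 2) + (-5 + 10*(-2)*(-10))) - 1*(-18) = 1/(-4 + (-5 + 200)) + 18 = 1/(-4 + 195) + 18 = 1/191 + 18 = 3439/191 ≈ 18.005)
a(f) = -2 + 7*f
9962 - a(J) = 9962 - (-2 + 7*(3439/191)) = 9962 - (-2 + 24073/191) = 9962 - 1*23691/191 = 9962 - 23691/191 = 1879051/191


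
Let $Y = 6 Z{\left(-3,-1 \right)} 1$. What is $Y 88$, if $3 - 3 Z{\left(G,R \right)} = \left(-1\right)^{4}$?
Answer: $352$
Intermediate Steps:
$Z{\left(G,R \right)} = \frac{2}{3}$ ($Z{\left(G,R \right)} = 1 - \frac{\left(-1\right)^{4}}{3} = 1 - \frac{1}{3} = \frac{2}{3}$)
$Y = 4$ ($Y = 6 \cdot \frac{2}{3} \cdot 1 = 4 \cdot 1 = 4$)
$Y 88 = 4 \cdot 88 = 352$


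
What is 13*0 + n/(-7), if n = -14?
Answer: 2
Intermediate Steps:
13*0 + n/(-7) = 13*0 - 14/(-7) = 0 - 14*(-⅐) = 0 + 2 = 2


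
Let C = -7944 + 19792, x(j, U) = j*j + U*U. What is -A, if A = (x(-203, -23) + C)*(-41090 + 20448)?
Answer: 1106122212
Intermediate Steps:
x(j, U) = U² + j² (x(j, U) = j² + U² = U² + j²)
C = 11848
A = -1106122212 (A = (((-23)² + (-203)²) + 11848)*(-41090 + 20448) = ((529 + 41209) + 11848)*(-20642) = (41738 + 11848)*(-20642) = 53586*(-20642) = -1106122212)
-A = -1*(-1106122212) = 1106122212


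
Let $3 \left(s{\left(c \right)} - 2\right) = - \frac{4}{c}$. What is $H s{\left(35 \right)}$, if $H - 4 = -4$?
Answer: $0$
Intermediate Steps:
$H = 0$ ($H = 4 - 4 = 0$)
$s{\left(c \right)} = 2 - \frac{4}{3 c}$ ($s{\left(c \right)} = 2 + \frac{\left(-4\right) \frac{1}{c}}{3} = 2 - \frac{4}{3 c}$)
$H s{\left(35 \right)} = 0 \left(2 - \frac{4}{3 \cdot 35}\right) = 0 \left(2 - \frac{4}{105}\right) = 0 \cdot \frac{206}{105} = 0$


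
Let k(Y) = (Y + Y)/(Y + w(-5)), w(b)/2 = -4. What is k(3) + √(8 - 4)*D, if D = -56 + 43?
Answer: -136/5 ≈ -27.200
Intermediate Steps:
w(b) = -8 (w(b) = 2*(-4) = -8)
D = -13
k(Y) = 2*Y/(-8 + Y) (k(Y) = (Y + Y)/(Y - 8) = (2*Y)/(-8 + Y) = 2*Y/(-8 + Y))
k(3) + √(8 - 4)*D = 2*3/(-8 + 3) + √(8 - 4)*(-13) = 2*3/(-5) + √4*(-13) = 2*3*(-⅕) + 2*(-13) = -6/5 - 26 = -136/5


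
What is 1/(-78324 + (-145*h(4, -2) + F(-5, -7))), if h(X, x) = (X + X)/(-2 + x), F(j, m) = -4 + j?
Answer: -1/78043 ≈ -1.2813e-5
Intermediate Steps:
h(X, x) = 2*X/(-2 + x) (h(X, x) = (2*X)/(-2 + x) = 2*X/(-2 + x))
1/(-78324 + (-145*h(4, -2) + F(-5, -7))) = 1/(-78324 + (-290*4/(-2 - 2) + (-4 - 5))) = 1/(-78324 + (-290*4/(-4) - 9)) = 1/(-78324 + (-290*4*(-1)/4 - 9)) = 1/(-78324 + (-145*(-2) - 9)) = 1/(-78324 + (290 - 9)) = 1/(-78324 + 281) = 1/(-78043) = -1/78043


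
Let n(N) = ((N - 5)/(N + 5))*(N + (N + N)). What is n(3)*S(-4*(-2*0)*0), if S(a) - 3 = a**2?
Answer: -27/4 ≈ -6.7500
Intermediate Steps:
n(N) = 3*N*(-5 + N)/(5 + N) (n(N) = ((-5 + N)/(5 + N))*(N + 2*N) = ((-5 + N)/(5 + N))*(3*N) = 3*N*(-5 + N)/(5 + N))
S(a) = 3 + a**2
n(3)*S(-4*(-2*0)*0) = (3*3*(-5 + 3)/(5 + 3))*(3 + (-4*(-2*0)*0)**2) = (3*3*(-2)/8)*(3 + (-0*0)**2) = (3*3*(1/8)*(-2))*(3 + (-4*0)**2) = -9*(3 + 0**2)/4 = -9*(3 + 0)/4 = -9/4*3 = -27/4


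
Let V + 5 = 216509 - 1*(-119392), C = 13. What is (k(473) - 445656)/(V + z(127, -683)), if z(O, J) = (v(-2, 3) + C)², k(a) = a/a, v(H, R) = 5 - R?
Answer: -445655/336121 ≈ -1.3259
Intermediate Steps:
k(a) = 1
z(O, J) = 225 (z(O, J) = ((5 - 1*3) + 13)² = ((5 - 3) + 13)² = (2 + 13)² = 15² = 225)
V = 335896 (V = -5 + (216509 - 1*(-119392)) = -5 + (216509 + 119392) = -5 + 335901 = 335896)
(k(473) - 445656)/(V + z(127, -683)) = (1 - 445656)/(335896 + 225) = -445655/336121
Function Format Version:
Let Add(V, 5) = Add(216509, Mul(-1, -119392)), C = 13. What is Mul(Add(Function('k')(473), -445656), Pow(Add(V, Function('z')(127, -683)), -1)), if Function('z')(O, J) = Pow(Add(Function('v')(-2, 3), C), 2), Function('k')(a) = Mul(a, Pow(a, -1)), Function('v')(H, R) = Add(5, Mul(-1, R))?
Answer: Rational(-445655, 336121) ≈ -1.3259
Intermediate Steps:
Function('k')(a) = 1
Function('z')(O, J) = 225 (Function('z')(O, J) = Pow(Add(Add(5, Mul(-1, 3)), 13), 2) = Pow(Add(Add(5, -3), 13), 2) = Pow(Add(2, 13), 2) = Pow(15, 2) = 225)
V = 335896 (V = Add(-5, Add(216509, Mul(-1, -119392))) = Add(-5, Add(216509, 119392)) = Add(-5, 335901) = 335896)
Mul(Add(Function('k')(473), -445656), Pow(Add(V, Function('z')(127, -683)), -1)) = Mul(Add(1, -445656), Pow(Add(335896, 225), -1)) = Mul(-445655, Pow(336121, -1)) = Mul(-445655, Rational(1, 336121)) = Rational(-445655, 336121)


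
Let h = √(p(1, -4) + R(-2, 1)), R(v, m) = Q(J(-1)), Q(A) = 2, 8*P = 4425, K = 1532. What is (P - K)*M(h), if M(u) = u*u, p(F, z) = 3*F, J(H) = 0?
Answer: -39155/8 ≈ -4894.4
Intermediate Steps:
P = 4425/8 (P = (⅛)*4425 = 4425/8 ≈ 553.13)
R(v, m) = 2
h = √5 (h = √(3*1 + 2) = √(3 + 2) = √5 ≈ 2.2361)
M(u) = u²
(P - K)*M(h) = (4425/8 - 1*1532)*(√5)² = (4425/8 - 1532)*5 = -7831/8*5 = -39155/8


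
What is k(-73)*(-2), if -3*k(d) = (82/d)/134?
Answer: -82/14673 ≈ -0.0055885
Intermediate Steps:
k(d) = -41/(201*d) (k(d) = -82/d/(3*134) = -41/(201*d))
k(-73)*(-2) = -41/201/(-73)*(-2) = -41/201*(-1/73)*(-2) = (41/14673)*(-2) = -82/14673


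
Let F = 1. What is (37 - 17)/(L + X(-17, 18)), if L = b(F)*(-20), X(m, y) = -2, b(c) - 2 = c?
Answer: -10/31 ≈ -0.32258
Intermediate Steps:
b(c) = 2 + c
L = -60 (L = (2 + 1)*(-20) = 3*(-20) = -60)
(37 - 17)/(L + X(-17, 18)) = (37 - 17)/(-60 - 2) = 20/(-62) = 20*(-1/62) = -10/31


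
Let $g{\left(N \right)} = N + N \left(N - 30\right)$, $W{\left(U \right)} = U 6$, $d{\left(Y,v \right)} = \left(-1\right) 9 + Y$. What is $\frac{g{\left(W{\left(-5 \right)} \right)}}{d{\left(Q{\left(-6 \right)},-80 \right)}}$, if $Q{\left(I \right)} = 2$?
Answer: $- \frac{1770}{7} \approx -252.86$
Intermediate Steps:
$d{\left(Y,v \right)} = -9 + Y$
$W{\left(U \right)} = 6 U$
$g{\left(N \right)} = N + N \left(-30 + N\right)$
$\frac{g{\left(W{\left(-5 \right)} \right)}}{d{\left(Q{\left(-6 \right)},-80 \right)}} = \frac{6 \left(-5\right) \left(-29 + 6 \left(-5\right)\right)}{-9 + 2} = \frac{\left(-30\right) \left(-29 - 30\right)}{-7} = \left(-30\right) \left(-59\right) \left(- \frac{1}{7}\right) = 1770 \left(- \frac{1}{7}\right) = - \frac{1770}{7}$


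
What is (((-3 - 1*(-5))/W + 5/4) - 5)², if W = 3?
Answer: 1369/144 ≈ 9.5069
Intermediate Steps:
(((-3 - 1*(-5))/W + 5/4) - 5)² = (((-3 - 1*(-5))/3 + 5/4) - 5)² = (((-3 + 5)*(⅓) + 5*(¼)) - 5)² = ((2*(⅓) + 5/4) - 5)² = ((⅔ + 5/4) - 5)² = (23/12 - 5)² = (-37/12)² = 1369/144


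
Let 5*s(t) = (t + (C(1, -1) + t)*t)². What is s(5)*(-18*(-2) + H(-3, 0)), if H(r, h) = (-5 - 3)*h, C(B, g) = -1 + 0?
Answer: 4500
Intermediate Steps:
C(B, g) = -1
H(r, h) = -8*h
s(t) = (t + t*(-1 + t))²/5 (s(t) = (t + (-1 + t)*t)²/5 = (t + t*(-1 + t))²/5)
s(5)*(-18*(-2) + H(-3, 0)) = ((⅕)*5⁴)*(-18*(-2) - 8*0) = ((⅕)*625)*(36 + 0) = 125*36 = 4500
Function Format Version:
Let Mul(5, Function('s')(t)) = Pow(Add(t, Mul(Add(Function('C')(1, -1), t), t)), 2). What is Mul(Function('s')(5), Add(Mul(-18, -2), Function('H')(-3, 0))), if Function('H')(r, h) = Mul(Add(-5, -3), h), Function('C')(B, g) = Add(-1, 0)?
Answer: 4500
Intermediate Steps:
Function('C')(B, g) = -1
Function('H')(r, h) = Mul(-8, h)
Function('s')(t) = Mul(Rational(1, 5), Pow(Add(t, Mul(t, Add(-1, t))), 2)) (Function('s')(t) = Mul(Rational(1, 5), Pow(Add(t, Mul(Add(-1, t), t)), 2)) = Mul(Rational(1, 5), Pow(Add(t, Mul(t, Add(-1, t))), 2)))
Mul(Function('s')(5), Add(Mul(-18, -2), Function('H')(-3, 0))) = Mul(Mul(Rational(1, 5), Pow(5, 4)), Add(Mul(-18, -2), Mul(-8, 0))) = Mul(Mul(Rational(1, 5), 625), Add(36, 0)) = Mul(125, 36) = 4500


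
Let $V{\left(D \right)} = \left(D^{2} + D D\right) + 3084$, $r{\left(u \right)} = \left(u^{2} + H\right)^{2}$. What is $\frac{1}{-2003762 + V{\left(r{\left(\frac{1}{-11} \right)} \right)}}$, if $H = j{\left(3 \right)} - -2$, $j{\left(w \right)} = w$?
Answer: $- \frac{214358881}{428593372761926} \approx -5.0014 \cdot 10^{-7}$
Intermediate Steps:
$H = 5$ ($H = 3 - -2 = 3 + 2 = 5$)
$r{\left(u \right)} = \left(5 + u^{2}\right)^{2}$ ($r{\left(u \right)} = \left(u^{2} + 5\right)^{2} = \left(5 + u^{2}\right)^{2}$)
$V{\left(D \right)} = 3084 + 2 D^{2}$ ($V{\left(D \right)} = \left(D^{2} + D^{2}\right) + 3084 = 2 D^{2} + 3084 = 3084 + 2 D^{2}$)
$\frac{1}{-2003762 + V{\left(r{\left(\frac{1}{-11} \right)} \right)}} = \frac{1}{-2003762 + \left(3084 + 2 \left(\left(5 + \left(\frac{1}{-11}\right)^{2}\right)^{2}\right)^{2}\right)} = \frac{1}{-2003762 + \left(3084 + 2 \left(\left(5 + \left(- \frac{1}{11}\right)^{2}\right)^{2}\right)^{2}\right)} = \frac{1}{-2003762 + \left(3084 + 2 \left(\left(5 + \frac{1}{121}\right)^{2}\right)^{2}\right)} = \frac{1}{-2003762 + \left(3084 + 2 \left(\left(\frac{606}{121}\right)^{2}\right)^{2}\right)} = \frac{1}{-2003762 + \left(3084 + 2 \left(\frac{367236}{14641}\right)^{2}\right)} = \frac{1}{-2003762 + \left(3084 + 2 \cdot \frac{134862279696}{214358881}\right)} = \frac{1}{-2003762 + \left(3084 + \frac{269724559392}{214358881}\right)} = \frac{1}{-2003762 + \frac{930807348396}{214358881}} = \frac{1}{- \frac{428593372761926}{214358881}} = - \frac{214358881}{428593372761926}$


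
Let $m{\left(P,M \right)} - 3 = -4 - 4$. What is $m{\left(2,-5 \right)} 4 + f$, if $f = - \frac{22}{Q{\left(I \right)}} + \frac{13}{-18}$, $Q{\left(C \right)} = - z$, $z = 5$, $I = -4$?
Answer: $- \frac{1469}{90} \approx -16.322$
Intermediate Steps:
$m{\left(P,M \right)} = -5$ ($m{\left(P,M \right)} = 3 - 8 = -5$)
$Q{\left(C \right)} = -5$ ($Q{\left(C \right)} = \left(-1\right) 5 = -5$)
$f = \frac{331}{90}$ ($f = - \frac{22}{-5} + \frac{13}{-18} = \left(-22\right) \left(- \frac{1}{5}\right) + 13 \left(- \frac{1}{18}\right) = \frac{22}{5} - \frac{13}{18} = \frac{331}{90} \approx 3.6778$)
$m{\left(2,-5 \right)} 4 + f = \left(-5\right) 4 + \frac{331}{90} = -20 + \frac{331}{90} = - \frac{1469}{90}$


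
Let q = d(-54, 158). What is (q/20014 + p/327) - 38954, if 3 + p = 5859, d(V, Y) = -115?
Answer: -84940109011/2181526 ≈ -38936.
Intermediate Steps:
p = 5856 (p = -3 + 5859 = 5856)
q = -115
(q/20014 + p/327) - 38954 = (-115/20014 + 5856/327) - 38954 = (-115*1/20014 + 5856*(1/327)) - 38954 = (-115/20014 + 1952/109) - 38954 = 39054793/2181526 - 38954 = -84940109011/2181526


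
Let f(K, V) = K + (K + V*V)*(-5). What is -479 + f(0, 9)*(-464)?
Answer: 187441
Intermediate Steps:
f(K, V) = -5*V² - 4*K (f(K, V) = K + (K + V²)*(-5) = K + (-5*K - 5*V²) = -5*V² - 4*K)
-479 + f(0, 9)*(-464) = -479 + (-5*9² - 4*0)*(-464) = -479 + (-5*81 + 0)*(-464) = -479 + (-405 + 0)*(-464) = -479 - 405*(-464) = -479 + 187920 = 187441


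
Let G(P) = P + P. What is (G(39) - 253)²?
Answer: 30625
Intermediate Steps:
G(P) = 2*P
(G(39) - 253)² = (2*39 - 253)² = (78 - 253)² = (-175)² = 30625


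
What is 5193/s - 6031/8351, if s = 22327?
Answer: -91287394/186452777 ≈ -0.48960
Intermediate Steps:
5193/s - 6031/8351 = 5193/22327 - 6031/8351 = -91287394/186452777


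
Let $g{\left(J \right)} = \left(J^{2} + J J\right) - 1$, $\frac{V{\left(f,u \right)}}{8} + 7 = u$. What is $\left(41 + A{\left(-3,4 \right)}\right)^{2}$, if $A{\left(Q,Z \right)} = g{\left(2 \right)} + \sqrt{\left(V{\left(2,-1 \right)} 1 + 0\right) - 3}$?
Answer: $\left(48 + i \sqrt{67}\right)^{2} \approx 2237.0 + 785.79 i$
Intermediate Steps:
$V{\left(f,u \right)} = -56 + 8 u$
$g{\left(J \right)} = -1 + 2 J^{2}$ ($g{\left(J \right)} = \left(J^{2} + J^{2}\right) - 1 = 2 J^{2} - 1 = -1 + 2 J^{2}$)
$A{\left(Q,Z \right)} = 7 + i \sqrt{67}$ ($A{\left(Q,Z \right)} = \left(-1 + 2 \cdot 2^{2}\right) + \sqrt{\left(\left(-56 + 8 \left(-1\right)\right) 1 + 0\right) - 3} = \left(-1 + 2 \cdot 4\right) + \sqrt{\left(\left(-56 - 8\right) 1 + 0\right) - 3} = \left(-1 + 8\right) + \sqrt{\left(\left(-64\right) 1 + 0\right) - 3} = 7 + \sqrt{\left(-64 + 0\right) - 3} = 7 + \sqrt{-64 - 3} = 7 + \sqrt{-67} = 7 + i \sqrt{67}$)
$\left(41 + A{\left(-3,4 \right)}\right)^{2} = \left(41 + \left(7 + i \sqrt{67}\right)\right)^{2} = \left(48 + i \sqrt{67}\right)^{2}$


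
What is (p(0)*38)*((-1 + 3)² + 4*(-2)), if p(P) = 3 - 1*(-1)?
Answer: -608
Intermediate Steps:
p(P) = 4 (p(P) = 3 + 1 = 4)
(p(0)*38)*((-1 + 3)² + 4*(-2)) = (4*38)*((-1 + 3)² + 4*(-2)) = 152*(2² - 8) = 152*(4 - 8) = 152*(-4) = -608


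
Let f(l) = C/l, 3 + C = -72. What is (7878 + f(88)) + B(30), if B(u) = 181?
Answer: 709117/88 ≈ 8058.1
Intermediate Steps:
C = -75 (C = -3 - 72 = -75)
f(l) = -75/l
(7878 + f(88)) + B(30) = (7878 - 75/88) + 181 = 693189/88 + 181 = 709117/88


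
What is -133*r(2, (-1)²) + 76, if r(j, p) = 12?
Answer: -1520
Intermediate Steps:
-133*r(2, (-1)²) + 76 = -133*12 + 76 = -1596 + 76 = -1520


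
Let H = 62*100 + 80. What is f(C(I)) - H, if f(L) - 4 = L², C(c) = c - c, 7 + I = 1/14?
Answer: -6276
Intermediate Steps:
I = -97/14 (I = -7 + 1/14 = -97/14 ≈ -6.9286)
C(c) = 0
H = 6280 (H = 6200 + 80 = 6280)
f(L) = 4 + L²
f(C(I)) - H = (4 + 0²) - 1*6280 = (4 + 0) - 6280 = 4 - 6280 = -6276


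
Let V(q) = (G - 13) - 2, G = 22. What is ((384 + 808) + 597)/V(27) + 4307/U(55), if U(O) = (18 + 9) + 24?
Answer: 121388/357 ≈ 340.02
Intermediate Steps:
U(O) = 51 (U(O) = 27 + 24 = 51)
V(q) = 7 (V(q) = (22 - 13) - 2 = 9 - 2 = 7)
((384 + 808) + 597)/V(27) + 4307/U(55) = ((384 + 808) + 597)/7 + 4307/51 = (1192 + 597)*(1/7) + 4307*(1/51) = 1789*(1/7) + 4307/51 = 1789/7 + 4307/51 = 121388/357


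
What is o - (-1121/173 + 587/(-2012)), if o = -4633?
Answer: -1610279105/348076 ≈ -4626.2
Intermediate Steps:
o - (-1121/173 + 587/(-2012)) = -4633 - (-1121/173 + 587/(-2012)) = -4633 - (-1121*1/173 + 587*(-1/2012)) = -4633 - (-1121/173 - 587/2012) = -4633 - 1*(-2357003/348076) = -4633 + 2357003/348076 = -1610279105/348076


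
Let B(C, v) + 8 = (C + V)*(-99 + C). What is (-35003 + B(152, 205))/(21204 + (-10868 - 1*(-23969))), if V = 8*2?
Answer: -26107/34305 ≈ -0.76103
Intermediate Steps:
V = 16
B(C, v) = -8 + (-99 + C)*(16 + C) (B(C, v) = -8 + (C + 16)*(-99 + C) = -8 + (16 + C)*(-99 + C) = -8 + (-99 + C)*(16 + C))
(-35003 + B(152, 205))/(21204 + (-10868 - 1*(-23969))) = (-35003 + (-1592 + 152² - 83*152))/(21204 + (-10868 - 1*(-23969))) = (-35003 + (-1592 + 23104 - 12616))/(21204 + (-10868 + 23969)) = (-35003 + 8896)/(21204 + 13101) = -26107/34305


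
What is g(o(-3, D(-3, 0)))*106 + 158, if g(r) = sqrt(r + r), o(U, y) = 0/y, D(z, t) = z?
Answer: 158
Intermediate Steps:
o(U, y) = 0
g(r) = sqrt(2)*sqrt(r) (g(r) = sqrt(2*r) = sqrt(2)*sqrt(r))
g(o(-3, D(-3, 0)))*106 + 158 = (sqrt(2)*sqrt(0))*106 + 158 = (sqrt(2)*0)*106 + 158 = 0*106 + 158 = 0 + 158 = 158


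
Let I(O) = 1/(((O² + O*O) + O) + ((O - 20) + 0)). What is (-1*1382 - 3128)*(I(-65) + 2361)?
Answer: -8837931751/830 ≈ -1.0648e+7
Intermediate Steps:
I(O) = 1/(-20 + 2*O + 2*O²) (I(O) = 1/(((O² + O²) + O) + ((-20 + O) + 0)) = 1/((2*O² + O) + (-20 + O)) = 1/((O + 2*O²) + (-20 + O)) = 1/(-20 + 2*O + 2*O²))
(-1*1382 - 3128)*(I(-65) + 2361) = (-1*1382 - 3128)*(1/(2*(-10 - 65 + (-65)²)) + 2361) = (-1382 - 3128)*(1/(2*(-10 - 65 + 4225)) + 2361) = -4510*((½)/4150 + 2361) = -4510*((½)*(1/4150) + 2361) = -4510*(1/8300 + 2361) = -4510*19596301/8300 = -8837931751/830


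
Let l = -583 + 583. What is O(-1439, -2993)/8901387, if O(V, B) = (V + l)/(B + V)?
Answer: 1439/39450947184 ≈ 3.6476e-8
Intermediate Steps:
l = 0
O(V, B) = V/(B + V) (O(V, B) = (V + 0)/(B + V) = V/(B + V))
O(-1439, -2993)/8901387 = -1439/(-2993 - 1439)/8901387 = -1439/(-4432)*(1/8901387) = -1439*(-1/4432)*(1/8901387) = (1439/4432)*(1/8901387) = 1439/39450947184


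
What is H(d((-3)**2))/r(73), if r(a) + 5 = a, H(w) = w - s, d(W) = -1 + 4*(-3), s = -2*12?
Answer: 11/68 ≈ 0.16176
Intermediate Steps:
s = -24
d(W) = -13 (d(W) = -1 - 12 = -13)
H(w) = 24 + w (H(w) = w - 1*(-24) = w + 24 = 24 + w)
r(a) = -5 + a
H(d((-3)**2))/r(73) = (24 - 13)/(-5 + 73) = 11/68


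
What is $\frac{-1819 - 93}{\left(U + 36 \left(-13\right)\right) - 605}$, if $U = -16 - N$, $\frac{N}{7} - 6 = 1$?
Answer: $\frac{956}{569} \approx 1.6801$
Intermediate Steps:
$N = 49$ ($N = 42 + 7 \cdot 1 = 42 + 7 = 49$)
$U = -65$ ($U = -16 - 49 = -65$)
$\frac{-1819 - 93}{\left(U + 36 \left(-13\right)\right) - 605} = \frac{-1819 - 93}{\left(-65 + 36 \left(-13\right)\right) - 605} = - \frac{1912}{\left(-65 - 468\right) - 605} = - \frac{1912}{-533 - 605} = - \frac{1912}{-1138} = \left(-1912\right) \left(- \frac{1}{1138}\right) = \frac{956}{569}$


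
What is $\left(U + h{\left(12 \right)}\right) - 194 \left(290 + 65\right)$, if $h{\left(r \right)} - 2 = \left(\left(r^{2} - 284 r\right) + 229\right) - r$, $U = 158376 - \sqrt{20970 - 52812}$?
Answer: $86461 - 3 i \sqrt{3538} \approx 86461.0 - 178.44 i$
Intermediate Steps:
$U = 158376 - 3 i \sqrt{3538}$ ($U = 158376 - \sqrt{-31842} = 158376 - 3 i \sqrt{3538} \approx 1.5838 \cdot 10^{5} - 178.44 i$)
$h{\left(r \right)} = 231 + r^{2} - 285 r$ ($h{\left(r \right)} = 2 - \left(-229 - r^{2} + 285 r\right) = 2 + \left(229 + r^{2} - 285 r\right) = 231 + r^{2} - 285 r$)
$\left(U + h{\left(12 \right)}\right) - 194 \left(290 + 65\right) = \left(\left(158376 - 3 i \sqrt{3538}\right) + \left(231 + 12^{2} - 3420\right)\right) - 194 \left(290 + 65\right) = \left(\left(158376 - 3 i \sqrt{3538}\right) + \left(231 + 144 - 3420\right)\right) - 68870 = \left(\left(158376 - 3 i \sqrt{3538}\right) - 3045\right) - 68870 = \left(155331 - 3 i \sqrt{3538}\right) - 68870 = 86461 - 3 i \sqrt{3538}$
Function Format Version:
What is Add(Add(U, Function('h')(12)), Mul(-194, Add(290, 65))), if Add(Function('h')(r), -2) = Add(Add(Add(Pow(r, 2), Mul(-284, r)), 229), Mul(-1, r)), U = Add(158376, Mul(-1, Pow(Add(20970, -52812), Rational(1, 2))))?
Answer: Add(86461, Mul(-3, I, Pow(3538, Rational(1, 2)))) ≈ Add(86461., Mul(-178.44, I))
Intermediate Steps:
U = Add(158376, Mul(-3, I, Pow(3538, Rational(1, 2)))) (U = Add(158376, Mul(-1, Pow(-31842, Rational(1, 2)))) = Add(158376, Mul(-1, Mul(3, I, Pow(3538, Rational(1, 2))))) = Add(158376, Mul(-3, I, Pow(3538, Rational(1, 2)))) ≈ Add(1.5838e+5, Mul(-178.44, I)))
Function('h')(r) = Add(231, Pow(r, 2), Mul(-285, r)) (Function('h')(r) = Add(2, Add(Add(Add(Pow(r, 2), Mul(-284, r)), 229), Mul(-1, r))) = Add(2, Add(Add(229, Pow(r, 2), Mul(-284, r)), Mul(-1, r))) = Add(2, Add(229, Pow(r, 2), Mul(-285, r))) = Add(231, Pow(r, 2), Mul(-285, r)))
Add(Add(U, Function('h')(12)), Mul(-194, Add(290, 65))) = Add(Add(Add(158376, Mul(-3, I, Pow(3538, Rational(1, 2)))), Add(231, Pow(12, 2), Mul(-285, 12))), Mul(-194, Add(290, 65))) = Add(Add(Add(158376, Mul(-3, I, Pow(3538, Rational(1, 2)))), Add(231, 144, -3420)), Mul(-194, 355)) = Add(Add(Add(158376, Mul(-3, I, Pow(3538, Rational(1, 2)))), -3045), -68870) = Add(Add(155331, Mul(-3, I, Pow(3538, Rational(1, 2)))), -68870) = Add(86461, Mul(-3, I, Pow(3538, Rational(1, 2))))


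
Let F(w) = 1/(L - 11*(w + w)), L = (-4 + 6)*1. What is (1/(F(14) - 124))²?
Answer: 93636/1439823025 ≈ 6.5033e-5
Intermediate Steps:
L = 2 (L = 2*1 = 2)
F(w) = 1/(2 - 22*w) (F(w) = 1/(2 - 11*(w + w)) = 1/(2 - 22*w))
(1/(F(14) - 124))² = (1/(-1/(-2 + 22*14) - 124))² = (1/(-1/(-2 + 308) - 124))² = (1/(-1/306 - 124))² = (1/(-37945/306))² = (-306/37945)² = 93636/1439823025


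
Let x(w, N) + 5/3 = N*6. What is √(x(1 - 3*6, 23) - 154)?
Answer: I*√159/3 ≈ 4.2032*I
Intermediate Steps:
x(w, N) = -5/3 + 6*N (x(w, N) = -5/3 + N*6 = -5/3 + 6*N)
√(x(1 - 3*6, 23) - 154) = √((-5/3 + 6*23) - 154) = √((-5/3 + 138) - 154) = √(409/3 - 154) = √(-53/3) = I*√159/3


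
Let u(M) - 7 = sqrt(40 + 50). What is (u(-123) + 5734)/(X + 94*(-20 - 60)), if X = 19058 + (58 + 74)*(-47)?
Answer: 5741/5334 + sqrt(10)/1778 ≈ 1.0781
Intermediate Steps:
u(M) = 7 + 3*sqrt(10) (u(M) = 7 + sqrt(40 + 50) = 7 + sqrt(90) = 7 + 3*sqrt(10))
X = 12854 (X = 19058 + 132*(-47) = 19058 - 6204 = 12854)
(u(-123) + 5734)/(X + 94*(-20 - 60)) = ((7 + 3*sqrt(10)) + 5734)/(12854 + 94*(-20 - 60)) = (5741 + 3*sqrt(10))/(12854 + 94*(-80)) = (5741 + 3*sqrt(10))/(12854 - 7520) = (5741 + 3*sqrt(10))/5334 = (5741 + 3*sqrt(10))*(1/5334) = 5741/5334 + sqrt(10)/1778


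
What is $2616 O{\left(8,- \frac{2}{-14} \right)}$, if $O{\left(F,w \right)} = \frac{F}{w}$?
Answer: $146496$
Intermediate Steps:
$2616 O{\left(8,- \frac{2}{-14} \right)} = 2616 \frac{8}{\left(-2\right) \frac{1}{-14}} = 2616 \frac{8}{\left(-2\right) \left(- \frac{1}{14}\right)} = 2616 \cdot 8 \frac{1}{\frac{1}{7}} = 2616 \cdot 8 \cdot 7 = 2616 \cdot 56 = 146496$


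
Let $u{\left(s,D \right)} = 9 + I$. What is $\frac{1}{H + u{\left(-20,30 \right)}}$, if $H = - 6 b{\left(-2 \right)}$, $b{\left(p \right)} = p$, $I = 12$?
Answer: $\frac{1}{33} \approx 0.030303$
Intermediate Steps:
$H = 12$ ($H = \left(-6\right) \left(-2\right) = 12$)
$u{\left(s,D \right)} = 21$ ($u{\left(s,D \right)} = 9 + 12 = 21$)
$\frac{1}{H + u{\left(-20,30 \right)}} = \frac{1}{12 + 21} = \frac{1}{33}$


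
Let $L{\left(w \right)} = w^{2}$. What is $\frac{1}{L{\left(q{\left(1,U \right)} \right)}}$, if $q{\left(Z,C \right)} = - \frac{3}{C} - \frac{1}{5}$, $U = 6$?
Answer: $\frac{100}{49} \approx 2.0408$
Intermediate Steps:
$q{\left(Z,C \right)} = - \frac{1}{5} - \frac{3}{C}$ ($q{\left(Z,C \right)} = - \frac{3}{C} - \frac{1}{5} = - \frac{1}{5} - \frac{3}{C}$)
$\frac{1}{L{\left(q{\left(1,U \right)} \right)}} = \frac{1}{\left(\frac{-15 - 6}{5 \cdot 6}\right)^{2}} = \frac{1}{\left(\frac{1}{5} \cdot \frac{1}{6} \left(-15 - 6\right)\right)^{2}} = \frac{1}{\left(\frac{1}{5} \cdot \frac{1}{6} \left(-21\right)\right)^{2}} = \frac{1}{\left(- \frac{7}{10}\right)^{2}} = \frac{1}{\frac{49}{100}} = \frac{100}{49}$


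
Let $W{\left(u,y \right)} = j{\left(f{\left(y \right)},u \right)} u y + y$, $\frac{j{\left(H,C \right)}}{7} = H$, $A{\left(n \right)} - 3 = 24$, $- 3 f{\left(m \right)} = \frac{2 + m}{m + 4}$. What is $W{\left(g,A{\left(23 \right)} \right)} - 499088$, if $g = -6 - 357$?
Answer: $- \frac{14807690}{31} \approx -4.7767 \cdot 10^{5}$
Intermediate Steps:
$f{\left(m \right)} = - \frac{2 + m}{3 \left(4 + m\right)}$ ($f{\left(m \right)} = - \frac{\left(2 + m\right) \frac{1}{m + 4}}{3} = - \frac{\left(2 + m\right) \frac{1}{4 + m}}{3} = - \frac{\frac{1}{4 + m} \left(2 + m\right)}{3} = - \frac{2 + m}{3 \left(4 + m\right)}$)
$A{\left(n \right)} = 27$ ($A{\left(n \right)} = 3 + 24 = 27$)
$j{\left(H,C \right)} = 7 H$
$g = -363$ ($g = -6 - 357 = -363$)
$W{\left(u,y \right)} = y + \frac{7 u y \left(-2 - y\right)}{3 \left(4 + y\right)}$ ($W{\left(u,y \right)} = 7 \frac{-2 - y}{3 \left(4 + y\right)} u y + y = \frac{7 \left(-2 - y\right)}{3 \left(4 + y\right)} u y + y = \frac{7 u \left(-2 - y\right)}{3 \left(4 + y\right)} y + y = \frac{7 u y \left(-2 - y\right)}{3 \left(4 + y\right)} + y = y + \frac{7 u y \left(-2 - y\right)}{3 \left(4 + y\right)}$)
$W{\left(g,A{\left(23 \right)} \right)} - 499088 = \frac{27 \left(12 + 3 \cdot 27 - - 2541 \left(2 + 27\right)\right)}{12 + 3 \cdot 27} - 499088 = \frac{27 \left(12 + 81 - \left(-2541\right) 29\right)}{12 + 81} - 499088 = \frac{27 \left(12 + 81 + 73689\right)}{93} - 499088 = 27 \cdot \frac{1}{93} \cdot 73782 - 499088 = \frac{664038}{31} - 499088 = - \frac{14807690}{31}$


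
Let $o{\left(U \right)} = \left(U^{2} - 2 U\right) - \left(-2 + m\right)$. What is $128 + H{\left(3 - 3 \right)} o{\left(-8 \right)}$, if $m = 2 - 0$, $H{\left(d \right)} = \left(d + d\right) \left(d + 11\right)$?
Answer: $128$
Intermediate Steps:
$H{\left(d \right)} = 2 d \left(11 + d\right)$
$m = 2$ ($m = 2 + 0 = 2$)
$o{\left(U \right)} = U^{2} - 2 U$ ($o{\left(U \right)} = \left(U^{2} - 2 U\right) + \left(2 - 2\right) = \left(U^{2} - 2 U\right) + 0 = U^{2} - 2 U$)
$128 + H{\left(3 - 3 \right)} o{\left(-8 \right)} = 128 + 2 \left(3 - 3\right) \left(11 + \left(3 - 3\right)\right) \left(- 8 \left(-2 - 8\right)\right) = 128 + 2 \cdot 0 \left(11 + 0\right) \left(\left(-8\right) \left(-10\right)\right) = 128 + 2 \cdot 0 \cdot 11 \cdot 80 = 128 + 0 \cdot 80 = 128 + 0 = 128$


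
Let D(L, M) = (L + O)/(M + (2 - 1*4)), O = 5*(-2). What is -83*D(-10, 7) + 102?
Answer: 434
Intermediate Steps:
O = -10
D(L, M) = (-10 + L)/(-2 + M) (D(L, M) = (L - 10)/(M + (2 - 1*4)) = (-10 + L)/(M + (2 - 4)) = (-10 + L)/(M - 2) = (-10 + L)/(-2 + M))
-83*D(-10, 7) + 102 = -83*(-10 - 10)/(-2 + 7) + 102 = -83*(-20)/5 + 102 = -83*(-4) + 102 = 332 + 102 = 434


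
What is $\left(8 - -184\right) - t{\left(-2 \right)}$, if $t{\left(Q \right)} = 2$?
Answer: $190$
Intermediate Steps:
$\left(8 - -184\right) - t{\left(-2 \right)} = \left(8 - -184\right) - 2 = \left(8 + 184\right) - 2 = 192 - 2 = 190$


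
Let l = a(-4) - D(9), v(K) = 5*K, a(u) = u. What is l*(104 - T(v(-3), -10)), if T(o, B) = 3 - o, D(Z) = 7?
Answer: -946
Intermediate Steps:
l = -11 (l = -4 - 1*7 = -4 - 7 = -11)
l*(104 - T(v(-3), -10)) = -11*(104 - (3 - 5*(-3))) = -11*(104 - (3 - 1*(-15))) = -11*(104 - (3 + 15)) = -11*(104 - 1*18) = -11*(104 - 18) = -11*86 = -946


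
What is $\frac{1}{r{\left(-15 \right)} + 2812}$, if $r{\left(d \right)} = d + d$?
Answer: $\frac{1}{2782} \approx 0.00035945$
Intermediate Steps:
$r{\left(d \right)} = 2 d$
$\frac{1}{r{\left(-15 \right)} + 2812} = \frac{1}{2 \left(-15\right) + 2812} = \frac{1}{-30 + 2812} = \frac{1}{2782}$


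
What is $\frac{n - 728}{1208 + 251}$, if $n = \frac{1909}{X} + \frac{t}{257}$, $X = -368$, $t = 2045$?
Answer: $- \frac{2982147}{5999408} \approx -0.49707$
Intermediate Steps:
$n = \frac{11389}{4112}$ ($n = \frac{1909}{-368} + \frac{2045}{257} = 1909 \left(- \frac{1}{368}\right) + 2045 \cdot \frac{1}{257} = - \frac{83}{16} + \frac{2045}{257} = \frac{11389}{4112} \approx 2.7697$)
$\frac{n - 728}{1208 + 251} = \frac{\frac{11389}{4112} - 728}{1208 + 251} = - \frac{2982147}{4112 \cdot 1459} = \left(- \frac{2982147}{4112}\right) \frac{1}{1459} = - \frac{2982147}{5999408}$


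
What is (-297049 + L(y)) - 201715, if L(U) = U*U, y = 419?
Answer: -323203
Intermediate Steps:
L(U) = U**2
(-297049 + L(y)) - 201715 = (-297049 + 419**2) - 201715 = (-297049 + 175561) - 201715 = -121488 - 201715 = -323203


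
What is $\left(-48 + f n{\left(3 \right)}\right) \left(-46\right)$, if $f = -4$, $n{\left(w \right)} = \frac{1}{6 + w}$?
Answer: $\frac{20056}{9} \approx 2228.4$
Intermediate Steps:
$\left(-48 + f n{\left(3 \right)}\right) \left(-46\right) = \left(-48 - \frac{4}{6 + 3}\right) \left(-46\right) = \left(-48 - \frac{4}{9}\right) \left(-46\right) = \left(- \frac{436}{9}\right) \left(-46\right) = \frac{20056}{9}$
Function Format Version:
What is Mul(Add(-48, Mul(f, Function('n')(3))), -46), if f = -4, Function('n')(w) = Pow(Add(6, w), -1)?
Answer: Rational(20056, 9) ≈ 2228.4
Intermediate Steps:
Mul(Add(-48, Mul(f, Function('n')(3))), -46) = Mul(Add(-48, Mul(-4, Pow(Add(6, 3), -1))), -46) = Mul(Add(-48, Mul(-4, Pow(9, -1))), -46) = Mul(Add(-48, Mul(-4, Rational(1, 9))), -46) = Mul(Add(-48, Rational(-4, 9)), -46) = Mul(Rational(-436, 9), -46) = Rational(20056, 9)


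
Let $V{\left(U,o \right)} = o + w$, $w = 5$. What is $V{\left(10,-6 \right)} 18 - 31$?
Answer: $-49$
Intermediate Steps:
$V{\left(U,o \right)} = 5 + o$ ($V{\left(U,o \right)} = o + 5 = 5 + o$)
$V{\left(10,-6 \right)} 18 - 31 = \left(5 - 6\right) 18 - 31 = \left(-1\right) 18 - 31 = -18 - 31 = -49$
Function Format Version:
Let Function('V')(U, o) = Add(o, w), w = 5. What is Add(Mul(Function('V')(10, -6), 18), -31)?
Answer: -49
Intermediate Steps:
Function('V')(U, o) = Add(5, o) (Function('V')(U, o) = Add(o, 5) = Add(5, o))
Add(Mul(Function('V')(10, -6), 18), -31) = Add(Mul(Add(5, -6), 18), -31) = Add(Mul(-1, 18), -31) = Add(-18, -31) = -49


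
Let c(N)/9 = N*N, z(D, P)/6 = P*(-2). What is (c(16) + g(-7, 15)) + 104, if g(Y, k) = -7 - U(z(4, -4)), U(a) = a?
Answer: 2353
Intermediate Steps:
z(D, P) = -12*P (z(D, P) = 6*(P*(-2)) = 6*(-2*P) = -12*P)
c(N) = 9*N² (c(N) = 9*(N*N) = 9*N²)
g(Y, k) = -55 (g(Y, k) = -7 - (-12)*(-4) = -7 - 1*48 = -7 - 48 = -55)
(c(16) + g(-7, 15)) + 104 = (9*16² - 55) + 104 = (9*256 - 55) + 104 = (2304 - 55) + 104 = 2249 + 104 = 2353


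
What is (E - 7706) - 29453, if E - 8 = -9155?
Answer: -46306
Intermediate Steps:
E = -9147 (E = 8 - 9155 = -9147)
(E - 7706) - 29453 = (-9147 - 7706) - 29453 = -16853 - 29453 = -46306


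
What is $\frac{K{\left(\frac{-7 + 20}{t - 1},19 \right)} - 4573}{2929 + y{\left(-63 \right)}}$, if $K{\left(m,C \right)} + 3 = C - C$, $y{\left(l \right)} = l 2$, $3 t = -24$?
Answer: $- \frac{4576}{2803} \approx -1.6325$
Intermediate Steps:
$t = -8$ ($t = \frac{1}{3} \left(-24\right) = -8$)
$y{\left(l \right)} = 2 l$
$K{\left(m,C \right)} = -3$ ($K{\left(m,C \right)} = -3 + \left(C - C\right) = -3 + 0 = -3$)
$\frac{K{\left(\frac{-7 + 20}{t - 1},19 \right)} - 4573}{2929 + y{\left(-63 \right)}} = \frac{-3 - 4573}{2929 + 2 \left(-63\right)} = - \frac{4576}{2929 - 126} = - \frac{4576}{2803}$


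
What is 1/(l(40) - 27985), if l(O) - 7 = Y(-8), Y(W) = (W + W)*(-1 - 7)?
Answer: -1/27850 ≈ -3.5907e-5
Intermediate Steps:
Y(W) = -16*W (Y(W) = (2*W)*(-8) = -16*W)
l(O) = 135 (l(O) = 7 - 16*(-8) = 7 + 128 = 135)
1/(l(40) - 27985) = 1/(135 - 27985) = 1/(-27850) = -1/27850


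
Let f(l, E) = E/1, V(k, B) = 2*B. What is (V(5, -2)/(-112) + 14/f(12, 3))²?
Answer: 156025/7056 ≈ 22.112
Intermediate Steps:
f(l, E) = E (f(l, E) = E*1 = E)
(V(5, -2)/(-112) + 14/f(12, 3))² = ((2*(-2))/(-112) + 14/3)² = (-4*(-1/112) + 14*(⅓))² = (1/28 + 14/3)² = (395/84)² = 156025/7056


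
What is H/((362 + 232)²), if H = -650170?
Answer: -325085/176418 ≈ -1.8427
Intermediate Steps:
H/((362 + 232)²) = -650170/(362 + 232)² = -650170/(594²) = -650170/352836 = -650170*1/352836 = -325085/176418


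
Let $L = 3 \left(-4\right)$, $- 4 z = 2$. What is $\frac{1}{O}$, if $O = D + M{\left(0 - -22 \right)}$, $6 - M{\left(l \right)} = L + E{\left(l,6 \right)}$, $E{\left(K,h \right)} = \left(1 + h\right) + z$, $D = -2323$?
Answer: $- \frac{2}{4623} \approx -0.00043262$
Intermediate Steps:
$z = - \frac{1}{2}$ ($z = \left(- \frac{1}{4}\right) 2 = - \frac{1}{2} \approx -0.5$)
$L = -12$
$E{\left(K,h \right)} = \frac{1}{2} + h$ ($E{\left(K,h \right)} = \left(1 + h\right) - \frac{1}{2} = \frac{1}{2} + h$)
$M{\left(l \right)} = \frac{23}{2}$ ($M{\left(l \right)} = 6 - \left(-12 + \left(\frac{1}{2} + 6\right)\right) = 6 - \left(-12 + \frac{13}{2}\right) = 6 - - \frac{11}{2} = 6 + \frac{11}{2} = \frac{23}{2}$)
$O = - \frac{4623}{2}$ ($O = -2323 + \frac{23}{2} = - \frac{4623}{2} \approx -2311.5$)
$\frac{1}{O} = \frac{1}{- \frac{4623}{2}} = - \frac{2}{4623}$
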